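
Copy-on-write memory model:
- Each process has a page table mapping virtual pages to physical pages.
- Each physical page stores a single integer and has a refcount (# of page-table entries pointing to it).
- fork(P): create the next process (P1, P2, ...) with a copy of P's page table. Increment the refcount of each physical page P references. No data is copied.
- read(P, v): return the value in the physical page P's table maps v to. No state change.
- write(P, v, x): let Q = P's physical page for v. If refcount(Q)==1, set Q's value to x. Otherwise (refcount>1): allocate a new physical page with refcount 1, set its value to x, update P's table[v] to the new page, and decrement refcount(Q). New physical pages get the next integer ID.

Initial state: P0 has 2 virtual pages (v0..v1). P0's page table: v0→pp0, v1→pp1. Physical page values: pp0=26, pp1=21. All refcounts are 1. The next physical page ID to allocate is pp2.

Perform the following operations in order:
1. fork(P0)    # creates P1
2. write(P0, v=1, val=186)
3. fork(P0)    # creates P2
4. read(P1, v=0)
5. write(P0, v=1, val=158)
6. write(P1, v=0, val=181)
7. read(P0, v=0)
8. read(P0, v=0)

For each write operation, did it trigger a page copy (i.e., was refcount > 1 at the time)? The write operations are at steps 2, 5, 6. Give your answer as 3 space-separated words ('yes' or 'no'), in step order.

Op 1: fork(P0) -> P1. 2 ppages; refcounts: pp0:2 pp1:2
Op 2: write(P0, v1, 186). refcount(pp1)=2>1 -> COPY to pp2. 3 ppages; refcounts: pp0:2 pp1:1 pp2:1
Op 3: fork(P0) -> P2. 3 ppages; refcounts: pp0:3 pp1:1 pp2:2
Op 4: read(P1, v0) -> 26. No state change.
Op 5: write(P0, v1, 158). refcount(pp2)=2>1 -> COPY to pp3. 4 ppages; refcounts: pp0:3 pp1:1 pp2:1 pp3:1
Op 6: write(P1, v0, 181). refcount(pp0)=3>1 -> COPY to pp4. 5 ppages; refcounts: pp0:2 pp1:1 pp2:1 pp3:1 pp4:1
Op 7: read(P0, v0) -> 26. No state change.
Op 8: read(P0, v0) -> 26. No state change.

yes yes yes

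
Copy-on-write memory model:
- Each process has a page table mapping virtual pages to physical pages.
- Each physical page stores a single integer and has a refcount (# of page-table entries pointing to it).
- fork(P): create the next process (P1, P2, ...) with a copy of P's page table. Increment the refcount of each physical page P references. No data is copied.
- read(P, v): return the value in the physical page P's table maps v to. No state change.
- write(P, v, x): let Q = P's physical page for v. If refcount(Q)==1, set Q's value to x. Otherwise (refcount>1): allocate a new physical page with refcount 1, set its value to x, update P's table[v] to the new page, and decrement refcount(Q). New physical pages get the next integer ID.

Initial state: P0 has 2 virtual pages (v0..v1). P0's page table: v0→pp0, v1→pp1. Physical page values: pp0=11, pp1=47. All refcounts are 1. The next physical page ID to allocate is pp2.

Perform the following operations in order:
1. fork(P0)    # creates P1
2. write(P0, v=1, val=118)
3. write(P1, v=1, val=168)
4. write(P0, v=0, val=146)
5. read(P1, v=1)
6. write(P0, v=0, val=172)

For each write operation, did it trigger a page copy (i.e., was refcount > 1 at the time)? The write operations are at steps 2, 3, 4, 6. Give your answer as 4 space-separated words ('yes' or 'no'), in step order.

Op 1: fork(P0) -> P1. 2 ppages; refcounts: pp0:2 pp1:2
Op 2: write(P0, v1, 118). refcount(pp1)=2>1 -> COPY to pp2. 3 ppages; refcounts: pp0:2 pp1:1 pp2:1
Op 3: write(P1, v1, 168). refcount(pp1)=1 -> write in place. 3 ppages; refcounts: pp0:2 pp1:1 pp2:1
Op 4: write(P0, v0, 146). refcount(pp0)=2>1 -> COPY to pp3. 4 ppages; refcounts: pp0:1 pp1:1 pp2:1 pp3:1
Op 5: read(P1, v1) -> 168. No state change.
Op 6: write(P0, v0, 172). refcount(pp3)=1 -> write in place. 4 ppages; refcounts: pp0:1 pp1:1 pp2:1 pp3:1

yes no yes no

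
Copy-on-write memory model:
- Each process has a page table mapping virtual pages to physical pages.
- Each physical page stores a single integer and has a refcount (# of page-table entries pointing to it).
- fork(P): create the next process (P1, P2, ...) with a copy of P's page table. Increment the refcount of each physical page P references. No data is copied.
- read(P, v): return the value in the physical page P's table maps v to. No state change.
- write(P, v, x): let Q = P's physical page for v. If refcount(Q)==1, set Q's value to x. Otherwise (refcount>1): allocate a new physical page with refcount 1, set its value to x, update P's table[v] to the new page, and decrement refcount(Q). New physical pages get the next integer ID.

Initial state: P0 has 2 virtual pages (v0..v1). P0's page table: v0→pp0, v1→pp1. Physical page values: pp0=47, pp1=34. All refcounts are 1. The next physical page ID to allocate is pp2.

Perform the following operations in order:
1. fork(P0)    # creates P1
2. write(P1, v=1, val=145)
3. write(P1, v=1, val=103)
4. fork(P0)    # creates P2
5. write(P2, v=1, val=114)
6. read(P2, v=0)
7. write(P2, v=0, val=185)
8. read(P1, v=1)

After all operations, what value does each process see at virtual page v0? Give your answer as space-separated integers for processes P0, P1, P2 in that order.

Answer: 47 47 185

Derivation:
Op 1: fork(P0) -> P1. 2 ppages; refcounts: pp0:2 pp1:2
Op 2: write(P1, v1, 145). refcount(pp1)=2>1 -> COPY to pp2. 3 ppages; refcounts: pp0:2 pp1:1 pp2:1
Op 3: write(P1, v1, 103). refcount(pp2)=1 -> write in place. 3 ppages; refcounts: pp0:2 pp1:1 pp2:1
Op 4: fork(P0) -> P2. 3 ppages; refcounts: pp0:3 pp1:2 pp2:1
Op 5: write(P2, v1, 114). refcount(pp1)=2>1 -> COPY to pp3. 4 ppages; refcounts: pp0:3 pp1:1 pp2:1 pp3:1
Op 6: read(P2, v0) -> 47. No state change.
Op 7: write(P2, v0, 185). refcount(pp0)=3>1 -> COPY to pp4. 5 ppages; refcounts: pp0:2 pp1:1 pp2:1 pp3:1 pp4:1
Op 8: read(P1, v1) -> 103. No state change.
P0: v0 -> pp0 = 47
P1: v0 -> pp0 = 47
P2: v0 -> pp4 = 185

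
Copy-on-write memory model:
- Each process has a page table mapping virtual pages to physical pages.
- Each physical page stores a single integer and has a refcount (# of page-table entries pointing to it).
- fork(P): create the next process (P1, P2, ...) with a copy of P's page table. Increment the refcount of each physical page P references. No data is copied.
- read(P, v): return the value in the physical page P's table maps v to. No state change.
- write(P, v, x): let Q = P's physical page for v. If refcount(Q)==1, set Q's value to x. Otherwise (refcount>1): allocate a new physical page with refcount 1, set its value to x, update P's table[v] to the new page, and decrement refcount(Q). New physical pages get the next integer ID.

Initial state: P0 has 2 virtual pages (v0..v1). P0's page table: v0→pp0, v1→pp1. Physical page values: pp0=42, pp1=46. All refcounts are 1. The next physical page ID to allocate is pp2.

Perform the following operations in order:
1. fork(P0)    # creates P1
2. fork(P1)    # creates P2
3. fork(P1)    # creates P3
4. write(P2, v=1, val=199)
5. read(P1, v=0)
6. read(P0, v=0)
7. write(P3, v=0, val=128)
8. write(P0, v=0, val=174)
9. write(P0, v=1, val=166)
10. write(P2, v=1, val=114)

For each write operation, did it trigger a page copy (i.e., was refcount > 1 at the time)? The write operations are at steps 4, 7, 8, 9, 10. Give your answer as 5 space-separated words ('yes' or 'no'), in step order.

Op 1: fork(P0) -> P1. 2 ppages; refcounts: pp0:2 pp1:2
Op 2: fork(P1) -> P2. 2 ppages; refcounts: pp0:3 pp1:3
Op 3: fork(P1) -> P3. 2 ppages; refcounts: pp0:4 pp1:4
Op 4: write(P2, v1, 199). refcount(pp1)=4>1 -> COPY to pp2. 3 ppages; refcounts: pp0:4 pp1:3 pp2:1
Op 5: read(P1, v0) -> 42. No state change.
Op 6: read(P0, v0) -> 42. No state change.
Op 7: write(P3, v0, 128). refcount(pp0)=4>1 -> COPY to pp3. 4 ppages; refcounts: pp0:3 pp1:3 pp2:1 pp3:1
Op 8: write(P0, v0, 174). refcount(pp0)=3>1 -> COPY to pp4. 5 ppages; refcounts: pp0:2 pp1:3 pp2:1 pp3:1 pp4:1
Op 9: write(P0, v1, 166). refcount(pp1)=3>1 -> COPY to pp5. 6 ppages; refcounts: pp0:2 pp1:2 pp2:1 pp3:1 pp4:1 pp5:1
Op 10: write(P2, v1, 114). refcount(pp2)=1 -> write in place. 6 ppages; refcounts: pp0:2 pp1:2 pp2:1 pp3:1 pp4:1 pp5:1

yes yes yes yes no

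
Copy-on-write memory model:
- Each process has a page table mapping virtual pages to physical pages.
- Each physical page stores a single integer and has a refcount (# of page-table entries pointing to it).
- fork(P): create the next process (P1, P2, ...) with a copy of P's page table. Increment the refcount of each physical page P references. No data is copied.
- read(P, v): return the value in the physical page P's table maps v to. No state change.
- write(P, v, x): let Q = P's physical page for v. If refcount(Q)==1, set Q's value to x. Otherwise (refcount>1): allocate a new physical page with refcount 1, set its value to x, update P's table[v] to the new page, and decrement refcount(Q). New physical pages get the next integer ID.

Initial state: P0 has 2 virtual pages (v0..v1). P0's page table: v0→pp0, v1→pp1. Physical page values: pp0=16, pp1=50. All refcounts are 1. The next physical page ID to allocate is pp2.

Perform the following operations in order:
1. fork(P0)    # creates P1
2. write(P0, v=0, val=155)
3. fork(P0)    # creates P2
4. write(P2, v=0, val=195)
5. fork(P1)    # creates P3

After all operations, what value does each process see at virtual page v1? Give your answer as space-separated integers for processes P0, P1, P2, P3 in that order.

Op 1: fork(P0) -> P1. 2 ppages; refcounts: pp0:2 pp1:2
Op 2: write(P0, v0, 155). refcount(pp0)=2>1 -> COPY to pp2. 3 ppages; refcounts: pp0:1 pp1:2 pp2:1
Op 3: fork(P0) -> P2. 3 ppages; refcounts: pp0:1 pp1:3 pp2:2
Op 4: write(P2, v0, 195). refcount(pp2)=2>1 -> COPY to pp3. 4 ppages; refcounts: pp0:1 pp1:3 pp2:1 pp3:1
Op 5: fork(P1) -> P3. 4 ppages; refcounts: pp0:2 pp1:4 pp2:1 pp3:1
P0: v1 -> pp1 = 50
P1: v1 -> pp1 = 50
P2: v1 -> pp1 = 50
P3: v1 -> pp1 = 50

Answer: 50 50 50 50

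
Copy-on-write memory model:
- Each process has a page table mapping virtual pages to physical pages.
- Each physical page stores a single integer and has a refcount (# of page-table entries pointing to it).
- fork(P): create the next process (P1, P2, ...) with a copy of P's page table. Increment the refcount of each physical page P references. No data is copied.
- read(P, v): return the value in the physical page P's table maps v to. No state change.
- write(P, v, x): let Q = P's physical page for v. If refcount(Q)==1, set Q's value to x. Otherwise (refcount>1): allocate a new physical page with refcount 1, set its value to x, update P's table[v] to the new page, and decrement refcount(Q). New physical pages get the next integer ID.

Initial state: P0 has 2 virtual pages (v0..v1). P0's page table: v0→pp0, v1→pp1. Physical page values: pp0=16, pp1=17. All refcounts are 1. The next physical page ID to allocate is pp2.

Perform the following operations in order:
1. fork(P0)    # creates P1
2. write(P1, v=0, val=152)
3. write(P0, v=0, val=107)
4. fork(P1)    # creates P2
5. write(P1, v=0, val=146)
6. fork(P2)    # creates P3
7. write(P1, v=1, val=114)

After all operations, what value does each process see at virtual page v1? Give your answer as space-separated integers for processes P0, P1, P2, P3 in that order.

Answer: 17 114 17 17

Derivation:
Op 1: fork(P0) -> P1. 2 ppages; refcounts: pp0:2 pp1:2
Op 2: write(P1, v0, 152). refcount(pp0)=2>1 -> COPY to pp2. 3 ppages; refcounts: pp0:1 pp1:2 pp2:1
Op 3: write(P0, v0, 107). refcount(pp0)=1 -> write in place. 3 ppages; refcounts: pp0:1 pp1:2 pp2:1
Op 4: fork(P1) -> P2. 3 ppages; refcounts: pp0:1 pp1:3 pp2:2
Op 5: write(P1, v0, 146). refcount(pp2)=2>1 -> COPY to pp3. 4 ppages; refcounts: pp0:1 pp1:3 pp2:1 pp3:1
Op 6: fork(P2) -> P3. 4 ppages; refcounts: pp0:1 pp1:4 pp2:2 pp3:1
Op 7: write(P1, v1, 114). refcount(pp1)=4>1 -> COPY to pp4. 5 ppages; refcounts: pp0:1 pp1:3 pp2:2 pp3:1 pp4:1
P0: v1 -> pp1 = 17
P1: v1 -> pp4 = 114
P2: v1 -> pp1 = 17
P3: v1 -> pp1 = 17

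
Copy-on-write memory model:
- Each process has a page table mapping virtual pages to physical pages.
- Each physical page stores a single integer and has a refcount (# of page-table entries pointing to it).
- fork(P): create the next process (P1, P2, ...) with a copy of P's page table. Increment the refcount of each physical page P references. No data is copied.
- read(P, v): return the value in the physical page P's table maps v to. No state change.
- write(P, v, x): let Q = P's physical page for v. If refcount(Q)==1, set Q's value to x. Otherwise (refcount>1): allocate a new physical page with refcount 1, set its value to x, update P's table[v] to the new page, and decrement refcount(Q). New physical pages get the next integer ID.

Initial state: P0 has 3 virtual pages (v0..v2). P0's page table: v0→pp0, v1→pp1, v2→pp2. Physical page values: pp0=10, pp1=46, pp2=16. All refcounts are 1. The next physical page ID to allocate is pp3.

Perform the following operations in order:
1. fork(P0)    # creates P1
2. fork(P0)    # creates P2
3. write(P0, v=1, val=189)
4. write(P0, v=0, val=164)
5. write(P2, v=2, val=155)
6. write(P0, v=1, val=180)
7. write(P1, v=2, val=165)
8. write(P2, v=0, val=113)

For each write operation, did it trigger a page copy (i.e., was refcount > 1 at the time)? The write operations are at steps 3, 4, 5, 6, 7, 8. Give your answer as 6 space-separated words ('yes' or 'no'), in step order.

Op 1: fork(P0) -> P1. 3 ppages; refcounts: pp0:2 pp1:2 pp2:2
Op 2: fork(P0) -> P2. 3 ppages; refcounts: pp0:3 pp1:3 pp2:3
Op 3: write(P0, v1, 189). refcount(pp1)=3>1 -> COPY to pp3. 4 ppages; refcounts: pp0:3 pp1:2 pp2:3 pp3:1
Op 4: write(P0, v0, 164). refcount(pp0)=3>1 -> COPY to pp4. 5 ppages; refcounts: pp0:2 pp1:2 pp2:3 pp3:1 pp4:1
Op 5: write(P2, v2, 155). refcount(pp2)=3>1 -> COPY to pp5. 6 ppages; refcounts: pp0:2 pp1:2 pp2:2 pp3:1 pp4:1 pp5:1
Op 6: write(P0, v1, 180). refcount(pp3)=1 -> write in place. 6 ppages; refcounts: pp0:2 pp1:2 pp2:2 pp3:1 pp4:1 pp5:1
Op 7: write(P1, v2, 165). refcount(pp2)=2>1 -> COPY to pp6. 7 ppages; refcounts: pp0:2 pp1:2 pp2:1 pp3:1 pp4:1 pp5:1 pp6:1
Op 8: write(P2, v0, 113). refcount(pp0)=2>1 -> COPY to pp7. 8 ppages; refcounts: pp0:1 pp1:2 pp2:1 pp3:1 pp4:1 pp5:1 pp6:1 pp7:1

yes yes yes no yes yes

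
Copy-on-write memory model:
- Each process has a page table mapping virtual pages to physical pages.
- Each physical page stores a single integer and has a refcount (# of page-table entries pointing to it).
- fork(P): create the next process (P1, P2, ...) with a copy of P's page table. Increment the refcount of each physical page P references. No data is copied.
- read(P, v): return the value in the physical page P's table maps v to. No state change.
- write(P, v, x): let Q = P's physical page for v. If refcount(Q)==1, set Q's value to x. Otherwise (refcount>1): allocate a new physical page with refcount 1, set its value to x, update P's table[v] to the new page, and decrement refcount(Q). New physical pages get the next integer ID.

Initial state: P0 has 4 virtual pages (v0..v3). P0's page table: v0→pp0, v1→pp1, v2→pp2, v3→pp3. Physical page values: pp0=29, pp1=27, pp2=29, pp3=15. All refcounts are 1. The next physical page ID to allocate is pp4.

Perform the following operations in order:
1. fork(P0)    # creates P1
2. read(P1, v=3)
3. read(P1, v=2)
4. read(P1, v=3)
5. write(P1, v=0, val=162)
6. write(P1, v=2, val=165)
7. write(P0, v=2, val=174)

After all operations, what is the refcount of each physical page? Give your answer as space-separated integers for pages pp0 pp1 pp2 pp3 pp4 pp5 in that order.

Answer: 1 2 1 2 1 1

Derivation:
Op 1: fork(P0) -> P1. 4 ppages; refcounts: pp0:2 pp1:2 pp2:2 pp3:2
Op 2: read(P1, v3) -> 15. No state change.
Op 3: read(P1, v2) -> 29. No state change.
Op 4: read(P1, v3) -> 15. No state change.
Op 5: write(P1, v0, 162). refcount(pp0)=2>1 -> COPY to pp4. 5 ppages; refcounts: pp0:1 pp1:2 pp2:2 pp3:2 pp4:1
Op 6: write(P1, v2, 165). refcount(pp2)=2>1 -> COPY to pp5. 6 ppages; refcounts: pp0:1 pp1:2 pp2:1 pp3:2 pp4:1 pp5:1
Op 7: write(P0, v2, 174). refcount(pp2)=1 -> write in place. 6 ppages; refcounts: pp0:1 pp1:2 pp2:1 pp3:2 pp4:1 pp5:1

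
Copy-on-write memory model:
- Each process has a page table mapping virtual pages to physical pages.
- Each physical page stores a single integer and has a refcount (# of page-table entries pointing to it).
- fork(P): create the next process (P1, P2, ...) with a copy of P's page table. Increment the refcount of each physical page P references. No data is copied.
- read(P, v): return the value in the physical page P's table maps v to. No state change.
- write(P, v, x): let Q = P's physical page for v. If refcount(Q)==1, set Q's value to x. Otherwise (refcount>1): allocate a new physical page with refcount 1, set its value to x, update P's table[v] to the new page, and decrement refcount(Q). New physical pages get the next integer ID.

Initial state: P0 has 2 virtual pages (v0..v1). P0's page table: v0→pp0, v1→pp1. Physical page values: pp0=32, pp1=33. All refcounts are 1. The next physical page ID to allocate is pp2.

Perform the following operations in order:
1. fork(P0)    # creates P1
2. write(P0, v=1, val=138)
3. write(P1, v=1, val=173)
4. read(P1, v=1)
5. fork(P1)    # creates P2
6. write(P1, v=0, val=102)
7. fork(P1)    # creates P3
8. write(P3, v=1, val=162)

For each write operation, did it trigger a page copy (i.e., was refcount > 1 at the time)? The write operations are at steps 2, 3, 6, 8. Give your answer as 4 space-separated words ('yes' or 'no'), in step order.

Op 1: fork(P0) -> P1. 2 ppages; refcounts: pp0:2 pp1:2
Op 2: write(P0, v1, 138). refcount(pp1)=2>1 -> COPY to pp2. 3 ppages; refcounts: pp0:2 pp1:1 pp2:1
Op 3: write(P1, v1, 173). refcount(pp1)=1 -> write in place. 3 ppages; refcounts: pp0:2 pp1:1 pp2:1
Op 4: read(P1, v1) -> 173. No state change.
Op 5: fork(P1) -> P2. 3 ppages; refcounts: pp0:3 pp1:2 pp2:1
Op 6: write(P1, v0, 102). refcount(pp0)=3>1 -> COPY to pp3. 4 ppages; refcounts: pp0:2 pp1:2 pp2:1 pp3:1
Op 7: fork(P1) -> P3. 4 ppages; refcounts: pp0:2 pp1:3 pp2:1 pp3:2
Op 8: write(P3, v1, 162). refcount(pp1)=3>1 -> COPY to pp4. 5 ppages; refcounts: pp0:2 pp1:2 pp2:1 pp3:2 pp4:1

yes no yes yes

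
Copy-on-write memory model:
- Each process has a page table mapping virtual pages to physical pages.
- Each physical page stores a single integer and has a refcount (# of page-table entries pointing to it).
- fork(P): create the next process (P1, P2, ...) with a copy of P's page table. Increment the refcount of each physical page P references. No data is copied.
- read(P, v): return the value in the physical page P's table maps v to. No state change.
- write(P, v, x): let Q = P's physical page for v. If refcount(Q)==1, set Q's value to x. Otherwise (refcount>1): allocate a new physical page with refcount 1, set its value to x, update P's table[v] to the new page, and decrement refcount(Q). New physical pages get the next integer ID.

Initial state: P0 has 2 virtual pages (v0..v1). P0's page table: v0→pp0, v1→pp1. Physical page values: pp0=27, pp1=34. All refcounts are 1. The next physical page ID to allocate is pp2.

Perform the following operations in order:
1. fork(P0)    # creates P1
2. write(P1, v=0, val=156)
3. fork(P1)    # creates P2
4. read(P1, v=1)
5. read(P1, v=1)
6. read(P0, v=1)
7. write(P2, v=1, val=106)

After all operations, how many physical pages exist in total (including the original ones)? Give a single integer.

Op 1: fork(P0) -> P1. 2 ppages; refcounts: pp0:2 pp1:2
Op 2: write(P1, v0, 156). refcount(pp0)=2>1 -> COPY to pp2. 3 ppages; refcounts: pp0:1 pp1:2 pp2:1
Op 3: fork(P1) -> P2. 3 ppages; refcounts: pp0:1 pp1:3 pp2:2
Op 4: read(P1, v1) -> 34. No state change.
Op 5: read(P1, v1) -> 34. No state change.
Op 6: read(P0, v1) -> 34. No state change.
Op 7: write(P2, v1, 106). refcount(pp1)=3>1 -> COPY to pp3. 4 ppages; refcounts: pp0:1 pp1:2 pp2:2 pp3:1

Answer: 4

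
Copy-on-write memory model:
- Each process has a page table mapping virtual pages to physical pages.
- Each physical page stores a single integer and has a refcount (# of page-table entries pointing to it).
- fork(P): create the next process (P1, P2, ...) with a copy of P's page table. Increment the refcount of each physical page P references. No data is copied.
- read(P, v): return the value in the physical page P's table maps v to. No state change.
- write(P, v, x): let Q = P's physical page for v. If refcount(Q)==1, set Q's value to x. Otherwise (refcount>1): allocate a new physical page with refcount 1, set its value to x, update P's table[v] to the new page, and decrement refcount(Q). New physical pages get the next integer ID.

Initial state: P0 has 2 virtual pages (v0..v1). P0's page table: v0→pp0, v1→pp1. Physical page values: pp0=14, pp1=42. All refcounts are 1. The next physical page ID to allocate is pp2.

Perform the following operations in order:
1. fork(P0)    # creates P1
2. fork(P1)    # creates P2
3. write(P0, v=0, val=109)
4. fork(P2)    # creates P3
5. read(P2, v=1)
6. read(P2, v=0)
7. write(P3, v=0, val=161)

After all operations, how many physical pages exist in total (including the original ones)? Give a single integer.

Answer: 4

Derivation:
Op 1: fork(P0) -> P1. 2 ppages; refcounts: pp0:2 pp1:2
Op 2: fork(P1) -> P2. 2 ppages; refcounts: pp0:3 pp1:3
Op 3: write(P0, v0, 109). refcount(pp0)=3>1 -> COPY to pp2. 3 ppages; refcounts: pp0:2 pp1:3 pp2:1
Op 4: fork(P2) -> P3. 3 ppages; refcounts: pp0:3 pp1:4 pp2:1
Op 5: read(P2, v1) -> 42. No state change.
Op 6: read(P2, v0) -> 14. No state change.
Op 7: write(P3, v0, 161). refcount(pp0)=3>1 -> COPY to pp3. 4 ppages; refcounts: pp0:2 pp1:4 pp2:1 pp3:1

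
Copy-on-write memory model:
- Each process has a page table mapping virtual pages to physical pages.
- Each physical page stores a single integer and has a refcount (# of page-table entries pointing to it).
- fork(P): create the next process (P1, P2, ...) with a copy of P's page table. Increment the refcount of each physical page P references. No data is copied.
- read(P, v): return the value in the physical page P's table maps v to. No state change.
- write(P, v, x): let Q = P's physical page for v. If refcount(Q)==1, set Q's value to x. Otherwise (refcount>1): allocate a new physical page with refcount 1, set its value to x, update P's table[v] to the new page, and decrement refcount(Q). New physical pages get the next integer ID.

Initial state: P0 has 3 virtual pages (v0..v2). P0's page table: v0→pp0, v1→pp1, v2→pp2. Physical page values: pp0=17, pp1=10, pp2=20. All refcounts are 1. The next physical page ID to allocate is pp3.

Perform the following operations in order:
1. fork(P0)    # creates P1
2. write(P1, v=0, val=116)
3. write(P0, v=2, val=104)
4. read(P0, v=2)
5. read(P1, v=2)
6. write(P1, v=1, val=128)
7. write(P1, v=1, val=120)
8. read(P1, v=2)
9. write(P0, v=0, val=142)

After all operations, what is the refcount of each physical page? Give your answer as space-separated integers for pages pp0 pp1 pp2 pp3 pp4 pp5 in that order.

Op 1: fork(P0) -> P1. 3 ppages; refcounts: pp0:2 pp1:2 pp2:2
Op 2: write(P1, v0, 116). refcount(pp0)=2>1 -> COPY to pp3. 4 ppages; refcounts: pp0:1 pp1:2 pp2:2 pp3:1
Op 3: write(P0, v2, 104). refcount(pp2)=2>1 -> COPY to pp4. 5 ppages; refcounts: pp0:1 pp1:2 pp2:1 pp3:1 pp4:1
Op 4: read(P0, v2) -> 104. No state change.
Op 5: read(P1, v2) -> 20. No state change.
Op 6: write(P1, v1, 128). refcount(pp1)=2>1 -> COPY to pp5. 6 ppages; refcounts: pp0:1 pp1:1 pp2:1 pp3:1 pp4:1 pp5:1
Op 7: write(P1, v1, 120). refcount(pp5)=1 -> write in place. 6 ppages; refcounts: pp0:1 pp1:1 pp2:1 pp3:1 pp4:1 pp5:1
Op 8: read(P1, v2) -> 20. No state change.
Op 9: write(P0, v0, 142). refcount(pp0)=1 -> write in place. 6 ppages; refcounts: pp0:1 pp1:1 pp2:1 pp3:1 pp4:1 pp5:1

Answer: 1 1 1 1 1 1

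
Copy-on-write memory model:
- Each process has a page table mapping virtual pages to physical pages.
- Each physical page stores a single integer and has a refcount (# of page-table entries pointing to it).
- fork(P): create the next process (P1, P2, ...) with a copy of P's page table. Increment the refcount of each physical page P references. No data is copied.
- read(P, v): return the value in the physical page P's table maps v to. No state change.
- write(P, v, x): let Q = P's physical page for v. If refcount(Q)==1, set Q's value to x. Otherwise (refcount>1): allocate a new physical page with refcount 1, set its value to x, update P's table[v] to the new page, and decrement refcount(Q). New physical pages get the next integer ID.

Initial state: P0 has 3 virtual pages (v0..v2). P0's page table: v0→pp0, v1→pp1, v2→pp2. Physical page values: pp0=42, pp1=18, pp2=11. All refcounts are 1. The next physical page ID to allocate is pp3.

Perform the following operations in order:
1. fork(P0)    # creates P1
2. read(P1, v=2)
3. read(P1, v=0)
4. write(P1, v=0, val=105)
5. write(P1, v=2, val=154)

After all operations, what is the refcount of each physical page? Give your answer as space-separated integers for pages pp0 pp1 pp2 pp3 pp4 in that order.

Answer: 1 2 1 1 1

Derivation:
Op 1: fork(P0) -> P1. 3 ppages; refcounts: pp0:2 pp1:2 pp2:2
Op 2: read(P1, v2) -> 11. No state change.
Op 3: read(P1, v0) -> 42. No state change.
Op 4: write(P1, v0, 105). refcount(pp0)=2>1 -> COPY to pp3. 4 ppages; refcounts: pp0:1 pp1:2 pp2:2 pp3:1
Op 5: write(P1, v2, 154). refcount(pp2)=2>1 -> COPY to pp4. 5 ppages; refcounts: pp0:1 pp1:2 pp2:1 pp3:1 pp4:1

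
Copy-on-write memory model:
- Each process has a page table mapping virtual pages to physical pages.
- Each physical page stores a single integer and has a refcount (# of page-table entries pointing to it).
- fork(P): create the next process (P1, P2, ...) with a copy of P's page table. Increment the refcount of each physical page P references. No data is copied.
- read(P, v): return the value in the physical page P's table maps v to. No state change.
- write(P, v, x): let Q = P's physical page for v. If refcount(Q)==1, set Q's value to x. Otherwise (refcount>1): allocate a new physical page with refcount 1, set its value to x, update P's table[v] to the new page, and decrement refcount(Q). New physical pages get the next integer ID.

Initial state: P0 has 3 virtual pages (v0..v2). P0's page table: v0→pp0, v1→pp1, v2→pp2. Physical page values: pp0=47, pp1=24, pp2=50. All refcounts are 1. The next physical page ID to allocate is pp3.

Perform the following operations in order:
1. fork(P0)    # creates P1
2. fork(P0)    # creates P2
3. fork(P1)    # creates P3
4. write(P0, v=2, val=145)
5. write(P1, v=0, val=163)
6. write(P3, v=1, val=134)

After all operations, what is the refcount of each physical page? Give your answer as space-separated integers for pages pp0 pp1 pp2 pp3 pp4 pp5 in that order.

Op 1: fork(P0) -> P1. 3 ppages; refcounts: pp0:2 pp1:2 pp2:2
Op 2: fork(P0) -> P2. 3 ppages; refcounts: pp0:3 pp1:3 pp2:3
Op 3: fork(P1) -> P3. 3 ppages; refcounts: pp0:4 pp1:4 pp2:4
Op 4: write(P0, v2, 145). refcount(pp2)=4>1 -> COPY to pp3. 4 ppages; refcounts: pp0:4 pp1:4 pp2:3 pp3:1
Op 5: write(P1, v0, 163). refcount(pp0)=4>1 -> COPY to pp4. 5 ppages; refcounts: pp0:3 pp1:4 pp2:3 pp3:1 pp4:1
Op 6: write(P3, v1, 134). refcount(pp1)=4>1 -> COPY to pp5. 6 ppages; refcounts: pp0:3 pp1:3 pp2:3 pp3:1 pp4:1 pp5:1

Answer: 3 3 3 1 1 1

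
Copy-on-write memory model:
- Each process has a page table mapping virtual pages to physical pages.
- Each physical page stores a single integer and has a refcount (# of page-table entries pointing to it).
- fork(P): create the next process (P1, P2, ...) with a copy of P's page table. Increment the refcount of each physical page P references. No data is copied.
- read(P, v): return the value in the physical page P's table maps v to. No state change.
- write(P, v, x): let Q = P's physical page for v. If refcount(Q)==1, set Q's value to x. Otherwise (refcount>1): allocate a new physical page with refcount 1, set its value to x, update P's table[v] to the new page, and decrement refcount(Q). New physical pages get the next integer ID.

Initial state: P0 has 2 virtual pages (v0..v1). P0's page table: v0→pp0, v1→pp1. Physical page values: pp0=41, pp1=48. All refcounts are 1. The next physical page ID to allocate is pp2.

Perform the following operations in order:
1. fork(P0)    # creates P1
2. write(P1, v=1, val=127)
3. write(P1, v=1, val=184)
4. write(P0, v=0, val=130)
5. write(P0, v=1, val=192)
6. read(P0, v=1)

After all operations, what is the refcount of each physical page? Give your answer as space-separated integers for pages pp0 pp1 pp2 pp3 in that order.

Answer: 1 1 1 1

Derivation:
Op 1: fork(P0) -> P1. 2 ppages; refcounts: pp0:2 pp1:2
Op 2: write(P1, v1, 127). refcount(pp1)=2>1 -> COPY to pp2. 3 ppages; refcounts: pp0:2 pp1:1 pp2:1
Op 3: write(P1, v1, 184). refcount(pp2)=1 -> write in place. 3 ppages; refcounts: pp0:2 pp1:1 pp2:1
Op 4: write(P0, v0, 130). refcount(pp0)=2>1 -> COPY to pp3. 4 ppages; refcounts: pp0:1 pp1:1 pp2:1 pp3:1
Op 5: write(P0, v1, 192). refcount(pp1)=1 -> write in place. 4 ppages; refcounts: pp0:1 pp1:1 pp2:1 pp3:1
Op 6: read(P0, v1) -> 192. No state change.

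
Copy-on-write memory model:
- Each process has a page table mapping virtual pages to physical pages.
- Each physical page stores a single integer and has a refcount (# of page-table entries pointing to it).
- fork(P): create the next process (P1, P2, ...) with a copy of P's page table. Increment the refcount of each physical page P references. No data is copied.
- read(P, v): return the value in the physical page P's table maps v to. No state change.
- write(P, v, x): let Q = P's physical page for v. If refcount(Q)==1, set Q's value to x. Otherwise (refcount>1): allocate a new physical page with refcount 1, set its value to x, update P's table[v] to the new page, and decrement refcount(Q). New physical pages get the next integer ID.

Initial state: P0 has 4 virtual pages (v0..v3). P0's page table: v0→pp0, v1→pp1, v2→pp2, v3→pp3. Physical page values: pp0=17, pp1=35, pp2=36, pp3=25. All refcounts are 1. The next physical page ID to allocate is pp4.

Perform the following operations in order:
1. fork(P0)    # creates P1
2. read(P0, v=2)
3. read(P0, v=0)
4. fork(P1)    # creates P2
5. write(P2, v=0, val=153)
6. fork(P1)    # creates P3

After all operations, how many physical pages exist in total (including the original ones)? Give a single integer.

Op 1: fork(P0) -> P1. 4 ppages; refcounts: pp0:2 pp1:2 pp2:2 pp3:2
Op 2: read(P0, v2) -> 36. No state change.
Op 3: read(P0, v0) -> 17. No state change.
Op 4: fork(P1) -> P2. 4 ppages; refcounts: pp0:3 pp1:3 pp2:3 pp3:3
Op 5: write(P2, v0, 153). refcount(pp0)=3>1 -> COPY to pp4. 5 ppages; refcounts: pp0:2 pp1:3 pp2:3 pp3:3 pp4:1
Op 6: fork(P1) -> P3. 5 ppages; refcounts: pp0:3 pp1:4 pp2:4 pp3:4 pp4:1

Answer: 5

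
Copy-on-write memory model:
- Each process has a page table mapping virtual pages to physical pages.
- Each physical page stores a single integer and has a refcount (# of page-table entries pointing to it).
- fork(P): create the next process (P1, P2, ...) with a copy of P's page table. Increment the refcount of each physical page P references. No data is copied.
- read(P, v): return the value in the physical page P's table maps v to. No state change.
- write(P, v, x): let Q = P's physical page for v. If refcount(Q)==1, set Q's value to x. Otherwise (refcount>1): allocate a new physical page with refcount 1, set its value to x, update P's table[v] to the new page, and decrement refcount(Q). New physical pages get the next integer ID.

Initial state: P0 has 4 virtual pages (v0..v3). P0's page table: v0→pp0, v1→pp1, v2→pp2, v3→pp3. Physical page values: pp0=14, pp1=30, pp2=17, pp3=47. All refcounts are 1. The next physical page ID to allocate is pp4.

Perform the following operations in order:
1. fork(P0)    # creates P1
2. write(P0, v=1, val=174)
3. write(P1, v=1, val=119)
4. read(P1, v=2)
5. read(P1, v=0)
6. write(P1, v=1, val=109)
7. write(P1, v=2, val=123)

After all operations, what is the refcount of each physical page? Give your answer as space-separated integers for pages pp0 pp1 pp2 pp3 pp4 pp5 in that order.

Op 1: fork(P0) -> P1. 4 ppages; refcounts: pp0:2 pp1:2 pp2:2 pp3:2
Op 2: write(P0, v1, 174). refcount(pp1)=2>1 -> COPY to pp4. 5 ppages; refcounts: pp0:2 pp1:1 pp2:2 pp3:2 pp4:1
Op 3: write(P1, v1, 119). refcount(pp1)=1 -> write in place. 5 ppages; refcounts: pp0:2 pp1:1 pp2:2 pp3:2 pp4:1
Op 4: read(P1, v2) -> 17. No state change.
Op 5: read(P1, v0) -> 14. No state change.
Op 6: write(P1, v1, 109). refcount(pp1)=1 -> write in place. 5 ppages; refcounts: pp0:2 pp1:1 pp2:2 pp3:2 pp4:1
Op 7: write(P1, v2, 123). refcount(pp2)=2>1 -> COPY to pp5. 6 ppages; refcounts: pp0:2 pp1:1 pp2:1 pp3:2 pp4:1 pp5:1

Answer: 2 1 1 2 1 1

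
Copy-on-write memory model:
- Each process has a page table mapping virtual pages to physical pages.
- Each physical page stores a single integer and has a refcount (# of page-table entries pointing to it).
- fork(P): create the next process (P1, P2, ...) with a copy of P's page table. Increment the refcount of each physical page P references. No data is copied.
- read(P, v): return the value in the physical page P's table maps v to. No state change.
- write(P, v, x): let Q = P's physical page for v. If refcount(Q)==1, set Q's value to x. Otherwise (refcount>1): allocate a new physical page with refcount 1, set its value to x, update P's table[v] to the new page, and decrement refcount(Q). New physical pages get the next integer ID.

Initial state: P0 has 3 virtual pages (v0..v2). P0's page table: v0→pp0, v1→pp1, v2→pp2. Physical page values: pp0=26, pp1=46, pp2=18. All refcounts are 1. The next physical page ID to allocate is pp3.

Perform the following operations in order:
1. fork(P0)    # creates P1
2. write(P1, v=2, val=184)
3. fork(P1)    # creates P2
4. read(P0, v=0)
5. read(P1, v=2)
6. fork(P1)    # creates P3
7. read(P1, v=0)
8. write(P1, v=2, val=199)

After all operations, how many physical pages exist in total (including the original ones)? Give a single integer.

Op 1: fork(P0) -> P1. 3 ppages; refcounts: pp0:2 pp1:2 pp2:2
Op 2: write(P1, v2, 184). refcount(pp2)=2>1 -> COPY to pp3. 4 ppages; refcounts: pp0:2 pp1:2 pp2:1 pp3:1
Op 3: fork(P1) -> P2. 4 ppages; refcounts: pp0:3 pp1:3 pp2:1 pp3:2
Op 4: read(P0, v0) -> 26. No state change.
Op 5: read(P1, v2) -> 184. No state change.
Op 6: fork(P1) -> P3. 4 ppages; refcounts: pp0:4 pp1:4 pp2:1 pp3:3
Op 7: read(P1, v0) -> 26. No state change.
Op 8: write(P1, v2, 199). refcount(pp3)=3>1 -> COPY to pp4. 5 ppages; refcounts: pp0:4 pp1:4 pp2:1 pp3:2 pp4:1

Answer: 5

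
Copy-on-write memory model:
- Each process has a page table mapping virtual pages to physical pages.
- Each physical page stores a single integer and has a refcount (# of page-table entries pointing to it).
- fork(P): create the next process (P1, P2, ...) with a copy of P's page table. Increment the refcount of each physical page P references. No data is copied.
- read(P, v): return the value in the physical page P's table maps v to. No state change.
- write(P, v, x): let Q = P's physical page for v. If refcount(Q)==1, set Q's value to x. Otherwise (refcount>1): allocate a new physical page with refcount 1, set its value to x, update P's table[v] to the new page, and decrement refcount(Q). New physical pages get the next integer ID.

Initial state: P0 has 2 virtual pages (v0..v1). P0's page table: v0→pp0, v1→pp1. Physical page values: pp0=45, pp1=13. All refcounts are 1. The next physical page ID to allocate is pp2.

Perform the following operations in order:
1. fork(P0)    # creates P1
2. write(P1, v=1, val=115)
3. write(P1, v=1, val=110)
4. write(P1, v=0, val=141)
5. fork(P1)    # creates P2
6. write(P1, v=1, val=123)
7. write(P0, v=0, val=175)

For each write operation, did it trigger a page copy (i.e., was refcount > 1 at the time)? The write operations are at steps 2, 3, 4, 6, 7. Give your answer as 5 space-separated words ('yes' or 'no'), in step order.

Op 1: fork(P0) -> P1. 2 ppages; refcounts: pp0:2 pp1:2
Op 2: write(P1, v1, 115). refcount(pp1)=2>1 -> COPY to pp2. 3 ppages; refcounts: pp0:2 pp1:1 pp2:1
Op 3: write(P1, v1, 110). refcount(pp2)=1 -> write in place. 3 ppages; refcounts: pp0:2 pp1:1 pp2:1
Op 4: write(P1, v0, 141). refcount(pp0)=2>1 -> COPY to pp3. 4 ppages; refcounts: pp0:1 pp1:1 pp2:1 pp3:1
Op 5: fork(P1) -> P2. 4 ppages; refcounts: pp0:1 pp1:1 pp2:2 pp3:2
Op 6: write(P1, v1, 123). refcount(pp2)=2>1 -> COPY to pp4. 5 ppages; refcounts: pp0:1 pp1:1 pp2:1 pp3:2 pp4:1
Op 7: write(P0, v0, 175). refcount(pp0)=1 -> write in place. 5 ppages; refcounts: pp0:1 pp1:1 pp2:1 pp3:2 pp4:1

yes no yes yes no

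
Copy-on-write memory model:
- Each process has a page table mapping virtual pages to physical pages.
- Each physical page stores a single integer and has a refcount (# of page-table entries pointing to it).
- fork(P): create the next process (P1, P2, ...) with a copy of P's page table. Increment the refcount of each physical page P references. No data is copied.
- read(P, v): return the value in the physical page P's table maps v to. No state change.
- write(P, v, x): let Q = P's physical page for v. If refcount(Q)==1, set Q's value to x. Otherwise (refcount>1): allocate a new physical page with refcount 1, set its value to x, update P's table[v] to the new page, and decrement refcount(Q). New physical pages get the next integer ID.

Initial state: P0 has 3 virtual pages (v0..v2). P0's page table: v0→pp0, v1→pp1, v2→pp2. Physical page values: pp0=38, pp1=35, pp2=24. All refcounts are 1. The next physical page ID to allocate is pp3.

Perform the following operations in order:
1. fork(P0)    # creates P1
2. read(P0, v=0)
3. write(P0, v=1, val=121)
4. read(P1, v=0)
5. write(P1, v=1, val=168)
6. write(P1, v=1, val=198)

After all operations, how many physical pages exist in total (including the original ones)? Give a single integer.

Op 1: fork(P0) -> P1. 3 ppages; refcounts: pp0:2 pp1:2 pp2:2
Op 2: read(P0, v0) -> 38. No state change.
Op 3: write(P0, v1, 121). refcount(pp1)=2>1 -> COPY to pp3. 4 ppages; refcounts: pp0:2 pp1:1 pp2:2 pp3:1
Op 4: read(P1, v0) -> 38. No state change.
Op 5: write(P1, v1, 168). refcount(pp1)=1 -> write in place. 4 ppages; refcounts: pp0:2 pp1:1 pp2:2 pp3:1
Op 6: write(P1, v1, 198). refcount(pp1)=1 -> write in place. 4 ppages; refcounts: pp0:2 pp1:1 pp2:2 pp3:1

Answer: 4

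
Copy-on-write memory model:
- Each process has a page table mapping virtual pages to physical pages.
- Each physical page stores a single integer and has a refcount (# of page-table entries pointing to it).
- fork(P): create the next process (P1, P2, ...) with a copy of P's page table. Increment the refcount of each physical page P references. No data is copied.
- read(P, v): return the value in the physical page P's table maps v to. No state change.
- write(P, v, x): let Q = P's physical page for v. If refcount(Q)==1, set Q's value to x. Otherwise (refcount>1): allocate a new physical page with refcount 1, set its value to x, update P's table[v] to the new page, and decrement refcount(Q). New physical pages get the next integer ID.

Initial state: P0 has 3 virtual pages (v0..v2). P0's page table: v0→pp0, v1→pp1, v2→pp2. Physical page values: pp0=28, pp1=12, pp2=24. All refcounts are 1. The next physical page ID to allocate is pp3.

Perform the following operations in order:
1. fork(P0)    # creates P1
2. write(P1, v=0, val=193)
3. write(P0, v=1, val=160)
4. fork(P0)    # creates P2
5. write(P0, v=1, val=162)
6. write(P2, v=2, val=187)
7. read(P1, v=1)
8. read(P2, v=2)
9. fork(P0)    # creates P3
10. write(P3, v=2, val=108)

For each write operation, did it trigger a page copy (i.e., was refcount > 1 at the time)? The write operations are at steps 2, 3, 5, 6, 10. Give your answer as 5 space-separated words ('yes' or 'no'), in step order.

Op 1: fork(P0) -> P1. 3 ppages; refcounts: pp0:2 pp1:2 pp2:2
Op 2: write(P1, v0, 193). refcount(pp0)=2>1 -> COPY to pp3. 4 ppages; refcounts: pp0:1 pp1:2 pp2:2 pp3:1
Op 3: write(P0, v1, 160). refcount(pp1)=2>1 -> COPY to pp4. 5 ppages; refcounts: pp0:1 pp1:1 pp2:2 pp3:1 pp4:1
Op 4: fork(P0) -> P2. 5 ppages; refcounts: pp0:2 pp1:1 pp2:3 pp3:1 pp4:2
Op 5: write(P0, v1, 162). refcount(pp4)=2>1 -> COPY to pp5. 6 ppages; refcounts: pp0:2 pp1:1 pp2:3 pp3:1 pp4:1 pp5:1
Op 6: write(P2, v2, 187). refcount(pp2)=3>1 -> COPY to pp6. 7 ppages; refcounts: pp0:2 pp1:1 pp2:2 pp3:1 pp4:1 pp5:1 pp6:1
Op 7: read(P1, v1) -> 12. No state change.
Op 8: read(P2, v2) -> 187. No state change.
Op 9: fork(P0) -> P3. 7 ppages; refcounts: pp0:3 pp1:1 pp2:3 pp3:1 pp4:1 pp5:2 pp6:1
Op 10: write(P3, v2, 108). refcount(pp2)=3>1 -> COPY to pp7. 8 ppages; refcounts: pp0:3 pp1:1 pp2:2 pp3:1 pp4:1 pp5:2 pp6:1 pp7:1

yes yes yes yes yes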